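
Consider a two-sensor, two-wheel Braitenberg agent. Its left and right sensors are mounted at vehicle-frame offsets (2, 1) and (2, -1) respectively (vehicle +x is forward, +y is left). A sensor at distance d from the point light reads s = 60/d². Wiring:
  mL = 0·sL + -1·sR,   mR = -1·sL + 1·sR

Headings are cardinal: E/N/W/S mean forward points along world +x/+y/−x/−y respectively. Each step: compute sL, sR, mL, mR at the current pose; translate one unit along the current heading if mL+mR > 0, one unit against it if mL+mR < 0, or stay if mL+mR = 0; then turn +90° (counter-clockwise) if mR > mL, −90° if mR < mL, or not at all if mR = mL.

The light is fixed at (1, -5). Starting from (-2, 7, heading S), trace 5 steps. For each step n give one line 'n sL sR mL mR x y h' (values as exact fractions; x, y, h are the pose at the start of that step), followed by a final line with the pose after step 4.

n=0: pose=(-2,7,S); sL=15/26, sR=15/29; mL=-15/29, mR=-45/754; mL+mR=-15/26 → advance -1; mR−mL=345/754 → turn +1·90°
n=1: pose=(-2,8,E); sL=60/197, sR=12/29; mL=-12/29, mR=624/5713; mL+mR=-60/197 → advance -1; mR−mL=2988/5713 → turn +1·90°
n=2: pose=(-3,8,N); sL=6/25, sR=10/39; mL=-10/39, mR=16/975; mL+mR=-6/25 → advance -1; mR−mL=266/975 → turn +1·90°
n=3: pose=(-3,7,W); sL=60/157, sR=12/41; mL=-12/41, mR=-576/6437; mL+mR=-60/157 → advance -1; mR−mL=1308/6437 → turn +1·90°
n=4: pose=(-2,7,S); sL=15/26, sR=15/29; mL=-15/29, mR=-45/754; mL+mR=-15/26 → advance -1; mR−mL=345/754 → turn +1·90°

0 15/26 15/29 -15/29 -45/754 -2 7 S
1 60/197 12/29 -12/29 624/5713 -2 8 E
2 6/25 10/39 -10/39 16/975 -3 8 N
3 60/157 12/41 -12/41 -576/6437 -3 7 W
4 15/26 15/29 -15/29 -45/754 -2 7 S
final -2 8 E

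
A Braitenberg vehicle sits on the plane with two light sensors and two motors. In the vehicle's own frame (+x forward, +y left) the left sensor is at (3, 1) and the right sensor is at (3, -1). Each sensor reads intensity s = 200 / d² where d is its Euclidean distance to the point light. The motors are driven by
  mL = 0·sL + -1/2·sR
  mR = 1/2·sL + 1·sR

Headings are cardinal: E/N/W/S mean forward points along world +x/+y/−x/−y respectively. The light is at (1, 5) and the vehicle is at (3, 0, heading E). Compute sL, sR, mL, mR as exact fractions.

200/41 200/61 -100/61 14300/2501

left sensor world pos  = (6, 1); dL² = 41
right sensor world pos = (6, -1); dR² = 61
sL = 200/41 = 200/41
sR = 200/61 = 200/61
mL = 0·sL + -1/2·sR = -100/61
mR = 1/2·sL + 1·sR = 14300/2501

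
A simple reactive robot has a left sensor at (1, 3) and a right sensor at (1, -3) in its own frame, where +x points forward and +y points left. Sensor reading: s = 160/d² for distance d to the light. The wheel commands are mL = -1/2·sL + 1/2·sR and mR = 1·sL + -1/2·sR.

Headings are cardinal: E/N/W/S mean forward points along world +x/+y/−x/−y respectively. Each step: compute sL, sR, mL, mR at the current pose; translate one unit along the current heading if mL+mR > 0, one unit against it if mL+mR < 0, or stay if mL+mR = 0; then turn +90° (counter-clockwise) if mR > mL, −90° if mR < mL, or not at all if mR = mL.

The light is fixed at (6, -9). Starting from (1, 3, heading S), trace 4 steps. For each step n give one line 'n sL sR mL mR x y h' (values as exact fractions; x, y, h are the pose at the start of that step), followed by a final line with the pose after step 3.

0 32/25 32/37 -192/925 784/925 1 3 S
1 40/53 2 33/53 -13/53 1 2 E
2 160/101 160/149 -3840/15049 15760/15049 2 2 S
3 80/89 80/29 2400/2581 -1240/2581 2 1 E
final 3 1 S

n=0: pose=(1,3,S); sL=32/25, sR=32/37; mL=-192/925, mR=784/925; mL+mR=16/25 → advance +1; mR−mL=976/925 → turn +1·90°
n=1: pose=(1,2,E); sL=40/53, sR=2; mL=33/53, mR=-13/53; mL+mR=20/53 → advance +1; mR−mL=-46/53 → turn -1·90°
n=2: pose=(2,2,S); sL=160/101, sR=160/149; mL=-3840/15049, mR=15760/15049; mL+mR=80/101 → advance +1; mR−mL=19600/15049 → turn +1·90°
n=3: pose=(2,1,E); sL=80/89, sR=80/29; mL=2400/2581, mR=-1240/2581; mL+mR=40/89 → advance +1; mR−mL=-3640/2581 → turn -1·90°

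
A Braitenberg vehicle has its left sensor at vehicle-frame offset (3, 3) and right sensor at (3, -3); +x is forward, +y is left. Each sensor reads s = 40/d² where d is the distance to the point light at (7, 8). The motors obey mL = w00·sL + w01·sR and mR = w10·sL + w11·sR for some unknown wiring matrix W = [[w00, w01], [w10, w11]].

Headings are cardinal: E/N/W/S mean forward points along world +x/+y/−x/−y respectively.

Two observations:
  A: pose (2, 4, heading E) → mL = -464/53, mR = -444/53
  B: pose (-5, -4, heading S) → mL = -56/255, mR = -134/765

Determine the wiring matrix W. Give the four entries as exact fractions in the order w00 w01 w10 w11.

obs A: pose=(2,4,E) → sL=8, sR=40/53, mL=-464/53, mR=-444/53
obs B: pose=(-5,-4,S) → sL=20/153, sR=4/45, mL=-56/255, mR=-134/765
sensor matrix S = [[8, 40/53], [20/153, 4/45]]; det S = 24832/40545
solve [mL_A; mL_B] = S·[w00; w01] and [mR_A; mR_B] = S·[w10; w11]:
  w00 = -1, w01 = -1, w10 = -1, w11 = -1/2

-1 -1 -1 -1/2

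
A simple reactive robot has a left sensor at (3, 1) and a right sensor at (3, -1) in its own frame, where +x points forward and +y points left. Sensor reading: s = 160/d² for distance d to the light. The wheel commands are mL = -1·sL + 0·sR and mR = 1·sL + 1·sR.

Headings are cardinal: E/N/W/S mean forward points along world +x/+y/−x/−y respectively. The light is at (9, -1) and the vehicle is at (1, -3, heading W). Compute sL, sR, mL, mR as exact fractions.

16/13 80/61 -16/13 2016/793

left sensor world pos  = (-2, -4); dL² = 130
right sensor world pos = (-2, -2); dR² = 122
sL = 160/130 = 16/13
sR = 160/122 = 80/61
mL = -1·sL + 0·sR = -16/13
mR = 1·sL + 1·sR = 2016/793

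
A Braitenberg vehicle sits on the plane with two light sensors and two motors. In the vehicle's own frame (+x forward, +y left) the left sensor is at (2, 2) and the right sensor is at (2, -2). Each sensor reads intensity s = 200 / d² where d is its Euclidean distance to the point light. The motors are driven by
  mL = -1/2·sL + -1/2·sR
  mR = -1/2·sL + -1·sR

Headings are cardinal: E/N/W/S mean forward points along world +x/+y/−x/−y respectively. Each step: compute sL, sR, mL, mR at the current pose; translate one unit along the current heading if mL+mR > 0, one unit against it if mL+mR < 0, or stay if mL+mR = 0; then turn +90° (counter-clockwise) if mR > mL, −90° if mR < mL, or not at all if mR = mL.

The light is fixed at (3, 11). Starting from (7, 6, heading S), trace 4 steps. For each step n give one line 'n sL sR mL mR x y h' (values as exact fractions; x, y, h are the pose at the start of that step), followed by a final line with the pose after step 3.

n=0: pose=(7,6,S); sL=40/17, sR=200/53; mL=-2760/901, mR=-4460/901; mL+mR=-7220/901 → advance -1; mR−mL=-100/53 → turn -1·90°
n=1: pose=(7,7,W); sL=5, sR=25; mL=-15, mR=-55/2; mL+mR=-85/2 → advance -1; mR−mL=-25/2 → turn -1·90°
n=2: pose=(8,7,N); sL=200/13, sR=200/53; mL=-6600/689, mR=-7900/689; mL+mR=-14500/689 → advance -1; mR−mL=-100/53 → turn -1·90°
n=3: pose=(8,6,E); sL=100/29, sR=100/49; mL=-3900/1421, mR=-5350/1421; mL+mR=-9250/1421 → advance -1; mR−mL=-50/49 → turn -1·90°

0 40/17 200/53 -2760/901 -4460/901 7 6 S
1 5 25 -15 -55/2 7 7 W
2 200/13 200/53 -6600/689 -7900/689 8 7 N
3 100/29 100/49 -3900/1421 -5350/1421 8 6 E
final 7 6 S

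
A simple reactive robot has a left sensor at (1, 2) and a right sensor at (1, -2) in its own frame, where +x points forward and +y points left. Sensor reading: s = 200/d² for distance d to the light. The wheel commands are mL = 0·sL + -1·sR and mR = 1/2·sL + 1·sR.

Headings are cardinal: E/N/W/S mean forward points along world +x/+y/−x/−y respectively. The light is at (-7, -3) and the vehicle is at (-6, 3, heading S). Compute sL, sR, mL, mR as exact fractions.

100/17 100/13 -100/13 2350/221

left sensor world pos  = (-4, 2); dL² = 34
right sensor world pos = (-8, 2); dR² = 26
sL = 200/34 = 100/17
sR = 200/26 = 100/13
mL = 0·sL + -1·sR = -100/13
mR = 1/2·sL + 1·sR = 2350/221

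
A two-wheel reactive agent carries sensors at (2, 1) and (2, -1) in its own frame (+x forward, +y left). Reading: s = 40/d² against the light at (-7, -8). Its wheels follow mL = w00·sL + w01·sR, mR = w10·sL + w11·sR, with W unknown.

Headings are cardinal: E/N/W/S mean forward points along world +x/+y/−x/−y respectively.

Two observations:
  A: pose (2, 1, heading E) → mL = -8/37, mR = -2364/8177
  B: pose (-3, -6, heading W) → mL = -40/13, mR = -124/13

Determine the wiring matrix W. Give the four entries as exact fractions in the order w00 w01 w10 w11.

obs A: pose=(2,1,E) → sL=40/221, sR=8/37, mL=-8/37, mR=-2364/8177
obs B: pose=(-3,-6,W) → sL=8, sR=40/13, mL=-40/13, mR=-124/13
sensor matrix S = [[40/221, 8/37], [8, 40/13]]; det S = -124672/106301
solve [mL_A; mL_B] = S·[w00; w01] and [mR_A; mR_B] = S·[w10; w11]:
  w00 = 0, w01 = -1, w10 = -1, w11 = -1/2

0 -1 -1 -1/2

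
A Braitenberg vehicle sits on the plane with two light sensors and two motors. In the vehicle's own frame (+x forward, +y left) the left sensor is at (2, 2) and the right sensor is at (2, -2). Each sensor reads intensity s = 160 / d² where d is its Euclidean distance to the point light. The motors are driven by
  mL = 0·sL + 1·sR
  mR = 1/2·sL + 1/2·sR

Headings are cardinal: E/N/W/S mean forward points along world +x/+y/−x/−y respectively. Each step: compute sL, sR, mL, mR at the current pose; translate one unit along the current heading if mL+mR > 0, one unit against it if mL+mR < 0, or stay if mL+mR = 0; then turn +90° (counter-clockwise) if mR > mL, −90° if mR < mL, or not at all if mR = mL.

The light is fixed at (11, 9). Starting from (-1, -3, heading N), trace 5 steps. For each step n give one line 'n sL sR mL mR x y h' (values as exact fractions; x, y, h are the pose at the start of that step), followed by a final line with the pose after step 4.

0 20/37 4/5 4/5 124/185 -1 -3 N
1 160/181 160/269 160/269 36000/48689 -1 -2 E
2 16/25 80/81 80/81 1648/2025 0 -2 N
3 32/29 32/45 32/45 1184/1305 0 -1 E
4 10/13 5/4 5/4 105/104 1 -1 N
final 1 0 E

n=0: pose=(-1,-3,N); sL=20/37, sR=4/5; mL=4/5, mR=124/185; mL+mR=272/185 → advance +1; mR−mL=-24/185 → turn -1·90°
n=1: pose=(-1,-2,E); sL=160/181, sR=160/269; mL=160/269, mR=36000/48689; mL+mR=64960/48689 → advance +1; mR−mL=7040/48689 → turn +1·90°
n=2: pose=(0,-2,N); sL=16/25, sR=80/81; mL=80/81, mR=1648/2025; mL+mR=1216/675 → advance +1; mR−mL=-352/2025 → turn -1·90°
n=3: pose=(0,-1,E); sL=32/29, sR=32/45; mL=32/45, mR=1184/1305; mL+mR=704/435 → advance +1; mR−mL=256/1305 → turn +1·90°
n=4: pose=(1,-1,N); sL=10/13, sR=5/4; mL=5/4, mR=105/104; mL+mR=235/104 → advance +1; mR−mL=-25/104 → turn -1·90°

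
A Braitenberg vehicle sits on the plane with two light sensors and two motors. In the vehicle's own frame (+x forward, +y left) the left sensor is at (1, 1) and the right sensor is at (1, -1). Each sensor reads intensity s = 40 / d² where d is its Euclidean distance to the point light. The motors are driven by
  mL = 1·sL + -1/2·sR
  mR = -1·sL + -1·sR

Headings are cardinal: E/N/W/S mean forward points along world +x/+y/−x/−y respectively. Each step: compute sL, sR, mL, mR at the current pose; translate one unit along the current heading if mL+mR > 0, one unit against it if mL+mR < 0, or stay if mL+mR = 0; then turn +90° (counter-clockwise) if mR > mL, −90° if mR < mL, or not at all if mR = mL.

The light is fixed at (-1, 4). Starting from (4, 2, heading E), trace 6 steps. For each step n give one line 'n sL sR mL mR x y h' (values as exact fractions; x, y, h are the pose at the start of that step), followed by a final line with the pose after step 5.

0 40/37 8/9 212/333 -656/333 4 2 E
1 20/17 20/9 10/153 -520/153 3 2 S
2 40/13 40/9 100/117 -880/117 3 3 W
3 5/2 10/9 35/18 -65/18 4 3 N
4 40/37 8/9 212/333 -656/333 4 2 E
5 20/17 20/9 10/153 -520/153 3 2 S
final 3 3 W

n=0: pose=(4,2,E); sL=40/37, sR=8/9; mL=212/333, mR=-656/333; mL+mR=-4/3 → advance -1; mR−mL=-868/333 → turn -1·90°
n=1: pose=(3,2,S); sL=20/17, sR=20/9; mL=10/153, mR=-520/153; mL+mR=-10/3 → advance -1; mR−mL=-530/153 → turn -1·90°
n=2: pose=(3,3,W); sL=40/13, sR=40/9; mL=100/117, mR=-880/117; mL+mR=-20/3 → advance -1; mR−mL=-980/117 → turn -1·90°
n=3: pose=(4,3,N); sL=5/2, sR=10/9; mL=35/18, mR=-65/18; mL+mR=-5/3 → advance -1; mR−mL=-50/9 → turn -1·90°
n=4: pose=(4,2,E); sL=40/37, sR=8/9; mL=212/333, mR=-656/333; mL+mR=-4/3 → advance -1; mR−mL=-868/333 → turn -1·90°
n=5: pose=(3,2,S); sL=20/17, sR=20/9; mL=10/153, mR=-520/153; mL+mR=-10/3 → advance -1; mR−mL=-530/153 → turn -1·90°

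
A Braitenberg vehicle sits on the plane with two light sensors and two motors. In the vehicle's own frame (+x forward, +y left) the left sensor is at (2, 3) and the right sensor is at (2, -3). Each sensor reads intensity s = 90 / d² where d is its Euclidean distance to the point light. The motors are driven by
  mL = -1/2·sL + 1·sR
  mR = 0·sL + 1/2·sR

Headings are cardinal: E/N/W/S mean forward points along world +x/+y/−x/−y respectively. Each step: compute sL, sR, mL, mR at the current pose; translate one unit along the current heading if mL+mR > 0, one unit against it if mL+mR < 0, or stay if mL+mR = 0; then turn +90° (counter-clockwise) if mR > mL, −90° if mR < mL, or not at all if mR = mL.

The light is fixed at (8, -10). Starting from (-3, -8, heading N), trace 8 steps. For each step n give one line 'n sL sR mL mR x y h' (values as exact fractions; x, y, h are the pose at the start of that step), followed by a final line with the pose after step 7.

n=0: pose=(-3,-8,N); sL=45/106, sR=9/8; mL=387/424, mR=9/16; mL+mR=1251/848 → advance +1; mR−mL=-297/848 → turn -1·90°
n=1: pose=(-3,-7,E); sL=10/13, sR=10/9; mL=85/117, mR=5/9; mL+mR=50/39 → advance +1; mR−mL=-20/117 → turn -1·90°
n=2: pose=(-2,-7,S); sL=9/5, sR=9/17; mL=-63/170, mR=9/34; mL+mR=-9/85 → advance -1; mR−mL=54/85 → turn +1·90°
n=3: pose=(-2,-6,E); sL=90/113, sR=18/13; mL=1449/1469, mR=9/13; mL+mR=2466/1469 → advance +1; mR−mL=-432/1469 → turn -1·90°
n=4: pose=(-1,-6,S); sL=9/4, sR=45/74; mL=-153/296, mR=45/148; mL+mR=-63/296 → advance -1; mR−mL=243/296 → turn +1·90°
n=5: pose=(-1,-5,E); sL=90/113, sR=90/53; mL=7785/5989, mR=45/53; mL+mR=12870/5989 → advance +1; mR−mL=-2700/5989 → turn -1·90°
n=6: pose=(0,-5,S); sL=45/17, sR=9/13; mL=-279/442, mR=9/26; mL+mR=-63/221 → advance -1; mR−mL=216/221 → turn +1·90°
n=7: pose=(0,-4,E); sL=10/13, sR=2; mL=21/13, mR=1; mL+mR=34/13 → advance +1; mR−mL=-8/13 → turn -1·90°

0 45/106 9/8 387/424 9/16 -3 -8 N
1 10/13 10/9 85/117 5/9 -3 -7 E
2 9/5 9/17 -63/170 9/34 -2 -7 S
3 90/113 18/13 1449/1469 9/13 -2 -6 E
4 9/4 45/74 -153/296 45/148 -1 -6 S
5 90/113 90/53 7785/5989 45/53 -1 -5 E
6 45/17 9/13 -279/442 9/26 0 -5 S
7 10/13 2 21/13 1 0 -4 E
final 1 -4 S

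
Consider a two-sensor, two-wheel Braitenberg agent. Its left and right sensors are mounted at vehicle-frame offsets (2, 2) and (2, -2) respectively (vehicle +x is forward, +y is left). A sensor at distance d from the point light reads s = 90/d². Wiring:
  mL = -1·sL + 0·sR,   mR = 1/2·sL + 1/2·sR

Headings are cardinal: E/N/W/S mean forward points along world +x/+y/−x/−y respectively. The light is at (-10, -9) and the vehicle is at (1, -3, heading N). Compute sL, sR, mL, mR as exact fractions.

left sensor world pos  = (-1, -1); dL² = 145
right sensor world pos = (3, -1); dR² = 233
sL = 90/145 = 18/29
sR = 90/233 = 90/233
mL = -1·sL + 0·sR = -18/29
mR = 1/2·sL + 1/2·sR = 3402/6757

18/29 90/233 -18/29 3402/6757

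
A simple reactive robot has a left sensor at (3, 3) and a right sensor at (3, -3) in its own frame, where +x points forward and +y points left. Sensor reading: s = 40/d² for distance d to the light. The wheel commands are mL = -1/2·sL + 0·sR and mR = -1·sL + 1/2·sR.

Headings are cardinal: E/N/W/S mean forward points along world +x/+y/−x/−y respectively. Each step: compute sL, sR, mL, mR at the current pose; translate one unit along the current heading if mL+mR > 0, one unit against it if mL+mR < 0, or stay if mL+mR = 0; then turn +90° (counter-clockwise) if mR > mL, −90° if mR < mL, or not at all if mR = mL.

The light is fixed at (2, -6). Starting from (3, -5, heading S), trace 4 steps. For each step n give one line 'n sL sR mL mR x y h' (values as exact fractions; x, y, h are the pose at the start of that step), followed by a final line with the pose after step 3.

n=0: pose=(3,-5,S); sL=2, sR=5; mL=-1, mR=1/2; mL+mR=-1/2 → advance -1; mR−mL=3/2 → turn +1·90°
n=1: pose=(3,-4,E); sL=40/41, sR=40/17; mL=-20/41, mR=140/697; mL+mR=-200/697 → advance -1; mR−mL=480/697 → turn +1·90°
n=2: pose=(2,-4,N); sL=20/17, sR=20/17; mL=-10/17, mR=-10/17; mL+mR=-20/17 → advance -1; mR−mL=0 → turn +0·90°
n=3: pose=(2,-5,N); sL=8/5, sR=8/5; mL=-4/5, mR=-4/5; mL+mR=-8/5 → advance -1; mR−mL=0 → turn +0·90°

0 2 5 -1 1/2 3 -5 S
1 40/41 40/17 -20/41 140/697 3 -4 E
2 20/17 20/17 -10/17 -10/17 2 -4 N
3 8/5 8/5 -4/5 -4/5 2 -5 N
final 2 -6 N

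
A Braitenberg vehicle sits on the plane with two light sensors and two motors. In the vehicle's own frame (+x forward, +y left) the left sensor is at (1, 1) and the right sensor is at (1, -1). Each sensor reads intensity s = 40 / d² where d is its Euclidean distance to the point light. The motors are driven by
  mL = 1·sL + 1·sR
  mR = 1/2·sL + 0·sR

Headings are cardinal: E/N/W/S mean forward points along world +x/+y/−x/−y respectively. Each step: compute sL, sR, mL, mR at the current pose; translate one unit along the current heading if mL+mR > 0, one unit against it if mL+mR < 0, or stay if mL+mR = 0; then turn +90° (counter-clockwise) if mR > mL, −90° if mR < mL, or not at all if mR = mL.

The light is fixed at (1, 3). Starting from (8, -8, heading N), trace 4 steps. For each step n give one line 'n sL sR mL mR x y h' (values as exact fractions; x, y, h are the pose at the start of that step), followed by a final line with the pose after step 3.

n=0: pose=(8,-8,N); sL=5/17, sR=10/41; mL=375/697, mR=5/34; mL+mR=955/1394 → advance +1; mR−mL=-545/1394 → turn -1·90°
n=1: pose=(8,-7,E); sL=8/29, sR=8/37; mL=528/1073, mR=4/29; mL+mR=676/1073 → advance +1; mR−mL=-380/1073 → turn -1·90°
n=2: pose=(9,-7,S); sL=20/101, sR=4/17; mL=744/1717, mR=10/101; mL+mR=914/1717 → advance +1; mR−mL=-574/1717 → turn -1·90°
n=3: pose=(9,-8,W); sL=40/193, sR=40/149; mL=13680/28757, mR=20/193; mL+mR=16660/28757 → advance +1; mR−mL=-10700/28757 → turn -1·90°

0 5/17 10/41 375/697 5/34 8 -8 N
1 8/29 8/37 528/1073 4/29 8 -7 E
2 20/101 4/17 744/1717 10/101 9 -7 S
3 40/193 40/149 13680/28757 20/193 9 -8 W
final 8 -8 N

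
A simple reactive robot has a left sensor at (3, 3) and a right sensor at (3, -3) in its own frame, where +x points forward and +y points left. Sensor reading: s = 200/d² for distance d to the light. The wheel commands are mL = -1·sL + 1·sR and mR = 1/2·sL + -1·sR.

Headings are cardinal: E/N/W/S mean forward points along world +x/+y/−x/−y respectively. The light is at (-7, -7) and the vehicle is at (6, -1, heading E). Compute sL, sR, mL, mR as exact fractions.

left sensor world pos  = (9, 2); dL² = 337
right sensor world pos = (9, -4); dR² = 265
sL = 200/337 = 200/337
sR = 200/265 = 40/53
mL = -1·sL + 1·sR = 2880/17861
mR = 1/2·sL + -1·sR = -8180/17861

200/337 40/53 2880/17861 -8180/17861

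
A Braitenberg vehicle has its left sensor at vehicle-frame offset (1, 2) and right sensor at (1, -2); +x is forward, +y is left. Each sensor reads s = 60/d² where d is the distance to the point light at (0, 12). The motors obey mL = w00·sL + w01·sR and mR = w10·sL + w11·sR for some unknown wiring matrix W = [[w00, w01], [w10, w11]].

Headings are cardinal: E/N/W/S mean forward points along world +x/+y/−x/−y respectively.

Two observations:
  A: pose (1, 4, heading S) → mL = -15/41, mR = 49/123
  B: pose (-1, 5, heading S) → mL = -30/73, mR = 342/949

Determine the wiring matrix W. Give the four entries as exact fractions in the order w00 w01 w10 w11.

0 -1/2 -1/2 1

obs A: pose=(1,4,S) → sL=2/3, sR=30/41, mL=-15/41, mR=49/123
obs B: pose=(-1,5,S) → sL=12/13, sR=60/73, mL=-30/73, mR=342/949
sensor matrix S = [[2/3, 30/41], [12/13, 60/73]]; det S = -4960/38909
solve [mL_A; mL_B] = S·[w00; w01] and [mR_A; mR_B] = S·[w10; w11]:
  w00 = 0, w01 = -1/2, w10 = -1/2, w11 = 1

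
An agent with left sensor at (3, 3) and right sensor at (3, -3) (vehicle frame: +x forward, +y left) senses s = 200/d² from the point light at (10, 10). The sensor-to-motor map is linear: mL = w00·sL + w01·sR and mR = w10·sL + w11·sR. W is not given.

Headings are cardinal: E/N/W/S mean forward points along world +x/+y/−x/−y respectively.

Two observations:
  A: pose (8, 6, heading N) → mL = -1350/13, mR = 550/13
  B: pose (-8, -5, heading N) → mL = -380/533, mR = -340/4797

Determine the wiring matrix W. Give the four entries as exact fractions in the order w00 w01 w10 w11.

-1/2 -1 -1 1/2

obs A: pose=(8,6,N) → sL=100/13, sR=100, mL=-1350/13, mR=550/13
obs B: pose=(-8,-5,N) → sL=40/117, sR=200/369, mL=-380/533, mR=-340/4797
sensor matrix S = [[100/13, 100], [40/117, 200/369]]; det S = -16000/533
solve [mL_A; mL_B] = S·[w00; w01] and [mR_A; mR_B] = S·[w10; w11]:
  w00 = -1/2, w01 = -1, w10 = -1, w11 = 1/2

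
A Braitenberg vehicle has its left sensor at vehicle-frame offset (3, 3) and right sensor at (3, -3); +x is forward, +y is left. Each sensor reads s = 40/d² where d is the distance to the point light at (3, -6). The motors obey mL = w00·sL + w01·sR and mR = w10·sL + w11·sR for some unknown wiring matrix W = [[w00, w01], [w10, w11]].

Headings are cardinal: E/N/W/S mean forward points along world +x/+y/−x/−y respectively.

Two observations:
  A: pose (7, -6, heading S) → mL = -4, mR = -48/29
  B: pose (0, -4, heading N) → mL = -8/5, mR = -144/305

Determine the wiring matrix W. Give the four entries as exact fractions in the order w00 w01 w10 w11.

0 -1 1/2 -1/2

obs A: pose=(7,-6,S) → sL=20/29, sR=4, mL=-4, mR=-48/29
obs B: pose=(0,-4,N) → sL=40/61, sR=8/5, mL=-8/5, mR=-144/305
sensor matrix S = [[20/29, 4], [40/61, 8/5]]; det S = -2688/1769
solve [mL_A; mL_B] = S·[w00; w01] and [mR_A; mR_B] = S·[w10; w11]:
  w00 = 0, w01 = -1, w10 = 1/2, w11 = -1/2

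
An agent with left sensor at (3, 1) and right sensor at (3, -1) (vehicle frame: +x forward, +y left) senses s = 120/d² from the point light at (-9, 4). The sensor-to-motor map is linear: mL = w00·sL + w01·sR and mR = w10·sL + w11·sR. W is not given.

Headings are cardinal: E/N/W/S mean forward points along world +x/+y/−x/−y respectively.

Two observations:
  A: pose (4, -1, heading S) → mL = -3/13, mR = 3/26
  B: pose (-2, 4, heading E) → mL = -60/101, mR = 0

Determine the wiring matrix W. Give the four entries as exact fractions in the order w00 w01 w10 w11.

obs A: pose=(4,-1,S) → sL=6/13, sR=15/26, mL=-3/13, mR=3/26
obs B: pose=(-2,4,E) → sL=120/101, sR=120/101, mL=-60/101, mR=0
sensor matrix S = [[6/13, 15/26], [120/101, 120/101]]; det S = -180/1313
solve [mL_A; mL_B] = S·[w00; w01] and [mR_A; mR_B] = S·[w10; w11]:
  w00 = -1/2, w01 = 0, w10 = -1, w11 = 1

-1/2 0 -1 1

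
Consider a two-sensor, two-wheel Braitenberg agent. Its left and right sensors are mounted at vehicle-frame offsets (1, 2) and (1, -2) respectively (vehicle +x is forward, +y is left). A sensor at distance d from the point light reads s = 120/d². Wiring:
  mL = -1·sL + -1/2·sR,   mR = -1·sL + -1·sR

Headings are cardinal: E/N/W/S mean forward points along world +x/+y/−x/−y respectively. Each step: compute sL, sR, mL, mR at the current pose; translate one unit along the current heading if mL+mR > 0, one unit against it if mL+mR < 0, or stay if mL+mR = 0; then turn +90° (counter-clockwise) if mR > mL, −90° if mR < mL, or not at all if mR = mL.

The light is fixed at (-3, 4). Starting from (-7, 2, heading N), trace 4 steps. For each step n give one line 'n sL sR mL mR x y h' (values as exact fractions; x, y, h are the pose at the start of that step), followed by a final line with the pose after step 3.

0 120/37 24 -564/37 -1008/37 -7 2 N
1 12 60/17 -234/17 -264/17 -7 1 E
2 24/5 24/13 -372/65 -432/65 -8 1 S
3 30/13 10/3 -155/39 -220/39 -8 2 W
final -7 2 N

n=0: pose=(-7,2,N); sL=120/37, sR=24; mL=-564/37, mR=-1008/37; mL+mR=-1572/37 → advance -1; mR−mL=-12 → turn -1·90°
n=1: pose=(-7,1,E); sL=12, sR=60/17; mL=-234/17, mR=-264/17; mL+mR=-498/17 → advance -1; mR−mL=-30/17 → turn -1·90°
n=2: pose=(-8,1,S); sL=24/5, sR=24/13; mL=-372/65, mR=-432/65; mL+mR=-804/65 → advance -1; mR−mL=-12/13 → turn -1·90°
n=3: pose=(-8,2,W); sL=30/13, sR=10/3; mL=-155/39, mR=-220/39; mL+mR=-125/13 → advance -1; mR−mL=-5/3 → turn -1·90°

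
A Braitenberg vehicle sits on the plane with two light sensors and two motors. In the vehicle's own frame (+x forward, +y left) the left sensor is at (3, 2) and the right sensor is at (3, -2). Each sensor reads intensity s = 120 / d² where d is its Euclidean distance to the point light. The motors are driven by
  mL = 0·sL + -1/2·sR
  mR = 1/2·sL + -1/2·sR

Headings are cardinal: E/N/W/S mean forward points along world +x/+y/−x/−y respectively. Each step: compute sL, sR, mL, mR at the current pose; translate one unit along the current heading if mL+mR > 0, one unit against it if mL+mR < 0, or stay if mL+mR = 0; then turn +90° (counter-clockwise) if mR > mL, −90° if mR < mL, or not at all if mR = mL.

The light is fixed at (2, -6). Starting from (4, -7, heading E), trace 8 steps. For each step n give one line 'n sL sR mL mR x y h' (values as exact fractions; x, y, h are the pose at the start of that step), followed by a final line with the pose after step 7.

n=0: pose=(4,-7,E); sL=60/13, sR=60/17; mL=-30/17, mR=120/221; mL+mR=-270/221 → advance -1; mR−mL=30/13 → turn +1·90°
n=1: pose=(3,-7,N); sL=24, sR=120/13; mL=-60/13, mR=96/13; mL+mR=36/13 → advance +1; mR−mL=12 → turn +1·90°
n=2: pose=(3,-6,W); sL=15, sR=15; mL=-15/2, mR=0; mL+mR=-15/2 → advance -1; mR−mL=15/2 → turn +1·90°
n=3: pose=(4,-6,S); sL=24/5, sR=40/3; mL=-20/3, mR=-64/15; mL+mR=-164/15 → advance -1; mR−mL=12/5 → turn +1·90°
n=4: pose=(4,-5,E); sL=60/17, sR=60/13; mL=-30/13, mR=-120/221; mL+mR=-630/221 → advance -1; mR−mL=30/17 → turn +1·90°
n=5: pose=(3,-5,N); sL=120/17, sR=24/5; mL=-12/5, mR=96/85; mL+mR=-108/85 → advance -1; mR−mL=60/17 → turn +1·90°
n=6: pose=(3,-6,W); sL=15, sR=15; mL=-15/2, mR=0; mL+mR=-15/2 → advance -1; mR−mL=15/2 → turn +1·90°
n=7: pose=(4,-6,S); sL=24/5, sR=40/3; mL=-20/3, mR=-64/15; mL+mR=-164/15 → advance -1; mR−mL=12/5 → turn +1·90°

0 60/13 60/17 -30/17 120/221 4 -7 E
1 24 120/13 -60/13 96/13 3 -7 N
2 15 15 -15/2 0 3 -6 W
3 24/5 40/3 -20/3 -64/15 4 -6 S
4 60/17 60/13 -30/13 -120/221 4 -5 E
5 120/17 24/5 -12/5 96/85 3 -5 N
6 15 15 -15/2 0 3 -6 W
7 24/5 40/3 -20/3 -64/15 4 -6 S
final 4 -5 E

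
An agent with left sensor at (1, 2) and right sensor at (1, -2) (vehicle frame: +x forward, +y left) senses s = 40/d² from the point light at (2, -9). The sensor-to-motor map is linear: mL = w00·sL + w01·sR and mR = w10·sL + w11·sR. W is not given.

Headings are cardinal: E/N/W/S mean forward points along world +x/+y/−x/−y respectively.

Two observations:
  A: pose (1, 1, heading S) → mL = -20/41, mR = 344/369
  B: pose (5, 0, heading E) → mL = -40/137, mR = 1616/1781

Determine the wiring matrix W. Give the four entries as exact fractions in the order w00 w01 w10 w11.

obs A: pose=(1,1,S) → sL=20/41, sR=4/9, mL=-20/41, mR=344/369
obs B: pose=(5,0,E) → sL=40/137, sR=8/13, mL=-40/137, mR=1616/1781
sensor matrix S = [[20/41, 4/9], [40/137, 8/13]]; det S = 112000/657189
solve [mL_A; mL_B] = S·[w00; w01] and [mR_A; mR_B] = S·[w10; w11]:
  w00 = -1, w01 = 0, w10 = 1, w11 = 1

-1 0 1 1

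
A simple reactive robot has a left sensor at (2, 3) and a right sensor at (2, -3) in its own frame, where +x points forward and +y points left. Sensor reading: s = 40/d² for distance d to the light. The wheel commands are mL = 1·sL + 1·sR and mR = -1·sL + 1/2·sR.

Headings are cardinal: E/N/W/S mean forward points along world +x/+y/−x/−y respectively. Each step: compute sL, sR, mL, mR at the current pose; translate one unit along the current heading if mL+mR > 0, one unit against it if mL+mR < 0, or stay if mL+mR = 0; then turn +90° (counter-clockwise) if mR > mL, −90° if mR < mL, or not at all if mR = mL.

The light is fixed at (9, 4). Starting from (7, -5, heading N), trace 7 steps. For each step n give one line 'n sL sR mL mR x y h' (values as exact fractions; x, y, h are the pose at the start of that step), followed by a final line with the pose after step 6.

0 20/37 4/5 248/185 -26/185 7 -5 N
1 8/5 40/121 1168/605 -868/605 7 -4 E
2 5/13 10/29 275/377 -80/377 8 -4 S
3 40/153 8/9 176/153 28/153 8 -5 W
4 20/37 4/5 248/185 -26/185 7 -5 N
5 8/5 40/121 1168/605 -868/605 7 -4 E
6 5/13 10/29 275/377 -80/377 8 -4 S
final 8 -5 W

n=0: pose=(7,-5,N); sL=20/37, sR=4/5; mL=248/185, mR=-26/185; mL+mR=6/5 → advance +1; mR−mL=-274/185 → turn -1·90°
n=1: pose=(7,-4,E); sL=8/5, sR=40/121; mL=1168/605, mR=-868/605; mL+mR=60/121 → advance +1; mR−mL=-2036/605 → turn -1·90°
n=2: pose=(8,-4,S); sL=5/13, sR=10/29; mL=275/377, mR=-80/377; mL+mR=15/29 → advance +1; mR−mL=-355/377 → turn -1·90°
n=3: pose=(8,-5,W); sL=40/153, sR=8/9; mL=176/153, mR=28/153; mL+mR=4/3 → advance +1; mR−mL=-148/153 → turn -1·90°
n=4: pose=(7,-5,N); sL=20/37, sR=4/5; mL=248/185, mR=-26/185; mL+mR=6/5 → advance +1; mR−mL=-274/185 → turn -1·90°
n=5: pose=(7,-4,E); sL=8/5, sR=40/121; mL=1168/605, mR=-868/605; mL+mR=60/121 → advance +1; mR−mL=-2036/605 → turn -1·90°
n=6: pose=(8,-4,S); sL=5/13, sR=10/29; mL=275/377, mR=-80/377; mL+mR=15/29 → advance +1; mR−mL=-355/377 → turn -1·90°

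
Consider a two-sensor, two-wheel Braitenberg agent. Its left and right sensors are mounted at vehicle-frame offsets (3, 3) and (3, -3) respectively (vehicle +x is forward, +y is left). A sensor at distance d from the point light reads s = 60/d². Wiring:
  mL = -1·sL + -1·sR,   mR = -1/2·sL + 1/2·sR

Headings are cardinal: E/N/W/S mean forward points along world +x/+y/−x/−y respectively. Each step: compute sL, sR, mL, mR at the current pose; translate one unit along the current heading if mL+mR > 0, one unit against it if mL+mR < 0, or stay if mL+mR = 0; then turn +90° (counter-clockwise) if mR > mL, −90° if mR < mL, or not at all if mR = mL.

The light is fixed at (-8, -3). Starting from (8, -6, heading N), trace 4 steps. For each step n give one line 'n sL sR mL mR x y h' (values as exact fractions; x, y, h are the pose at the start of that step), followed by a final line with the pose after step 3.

n=0: pose=(8,-6,N); sL=60/169, sR=60/361; mL=-31800/61009, mR=-5760/61009; mL+mR=-37560/61009 → advance -1; mR−mL=26040/61009 → turn +1·90°
n=1: pose=(8,-7,W); sL=30/109, sR=6/17; mL=-1164/1853, mR=72/1853; mL+mR=-1092/1853 → advance -1; mR−mL=1236/1853 → turn +1·90°
n=2: pose=(9,-7,S); sL=60/449, sR=12/49; mL=-8328/22001, mR=1224/22001; mL+mR=-7104/22001 → advance -1; mR−mL=9552/22001 → turn +1·90°
n=3: pose=(9,-6,E); sL=3/20, sR=15/109; mL=-627/2180, mR=-27/4360; mL+mR=-1281/4360 → advance -1; mR−mL=1227/4360 → turn +1·90°

0 60/169 60/361 -31800/61009 -5760/61009 8 -6 N
1 30/109 6/17 -1164/1853 72/1853 8 -7 W
2 60/449 12/49 -8328/22001 1224/22001 9 -7 S
3 3/20 15/109 -627/2180 -27/4360 9 -6 E
final 8 -6 N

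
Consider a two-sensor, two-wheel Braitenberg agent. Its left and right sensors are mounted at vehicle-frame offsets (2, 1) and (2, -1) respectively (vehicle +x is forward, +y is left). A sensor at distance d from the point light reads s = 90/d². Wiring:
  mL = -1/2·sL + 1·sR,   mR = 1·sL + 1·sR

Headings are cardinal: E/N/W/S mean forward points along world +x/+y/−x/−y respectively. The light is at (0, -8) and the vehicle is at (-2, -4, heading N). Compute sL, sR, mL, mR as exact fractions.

left sensor world pos  = (-3, -2); dL² = 45
right sensor world pos = (-1, -2); dR² = 37
sL = 90/45 = 2
sR = 90/37 = 90/37
mL = -1/2·sL + 1·sR = 53/37
mR = 1·sL + 1·sR = 164/37

2 90/37 53/37 164/37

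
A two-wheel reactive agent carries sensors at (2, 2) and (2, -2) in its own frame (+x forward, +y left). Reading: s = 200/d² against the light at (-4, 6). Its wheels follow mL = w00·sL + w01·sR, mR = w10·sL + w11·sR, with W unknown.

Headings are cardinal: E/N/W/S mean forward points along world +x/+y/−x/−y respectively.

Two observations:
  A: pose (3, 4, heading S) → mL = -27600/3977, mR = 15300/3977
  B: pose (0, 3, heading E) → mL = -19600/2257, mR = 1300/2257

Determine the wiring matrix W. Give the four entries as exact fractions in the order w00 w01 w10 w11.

obs A: pose=(3,4,S) → sL=200/97, sR=200/41, mL=-27600/3977, mR=15300/3977
obs B: pose=(0,3,E) → sL=200/37, sR=200/61, mL=-19600/2257, mR=1300/2257
sensor matrix S = [[200/97, 200/41], [200/37, 200/61]]; det S = -176000000/8976089
solve [mL_A; mL_B] = S·[w00; w01] and [mR_A; mR_B] = S·[w10; w11]:
  w00 = -1, w01 = -1, w10 = -1/2, w11 = 1

-1 -1 -1/2 1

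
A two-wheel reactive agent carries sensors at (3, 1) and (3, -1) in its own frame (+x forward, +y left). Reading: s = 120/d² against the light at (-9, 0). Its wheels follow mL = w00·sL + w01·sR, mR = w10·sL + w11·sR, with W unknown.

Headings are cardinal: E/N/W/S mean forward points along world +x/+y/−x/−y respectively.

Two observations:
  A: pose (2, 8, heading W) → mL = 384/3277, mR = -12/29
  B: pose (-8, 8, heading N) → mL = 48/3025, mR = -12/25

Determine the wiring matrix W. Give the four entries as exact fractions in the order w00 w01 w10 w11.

1/2 -1/2 0 -1/2

obs A: pose=(2,8,W) → sL=120/113, sR=24/29, mL=384/3277, mR=-12/29
obs B: pose=(-8,8,N) → sL=120/121, sR=24/25, mL=48/3025, mR=-12/25
sensor matrix S = [[120/113, 24/29], [120/121, 24/25]]; det S = 393984/1982585
solve [mL_A; mL_B] = S·[w00; w01] and [mR_A; mR_B] = S·[w10; w11]:
  w00 = 1/2, w01 = -1/2, w10 = 0, w11 = -1/2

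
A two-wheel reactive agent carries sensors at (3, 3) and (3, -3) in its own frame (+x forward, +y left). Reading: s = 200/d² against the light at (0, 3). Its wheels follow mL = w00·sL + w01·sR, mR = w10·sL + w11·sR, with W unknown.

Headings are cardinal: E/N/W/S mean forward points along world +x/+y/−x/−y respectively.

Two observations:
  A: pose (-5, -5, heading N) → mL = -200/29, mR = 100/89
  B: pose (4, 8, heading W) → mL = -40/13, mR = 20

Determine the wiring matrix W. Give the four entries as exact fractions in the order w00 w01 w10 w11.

0 -1 1/2 0

obs A: pose=(-5,-5,N) → sL=200/89, sR=200/29, mL=-200/29, mR=100/89
obs B: pose=(4,8,W) → sL=40, sR=40/13, mL=-40/13, mR=20
sensor matrix S = [[200/89, 200/29], [40, 40/13]]; det S = -9024000/33553
solve [mL_A; mL_B] = S·[w00; w01] and [mR_A; mR_B] = S·[w10; w11]:
  w00 = 0, w01 = -1, w10 = 1/2, w11 = 0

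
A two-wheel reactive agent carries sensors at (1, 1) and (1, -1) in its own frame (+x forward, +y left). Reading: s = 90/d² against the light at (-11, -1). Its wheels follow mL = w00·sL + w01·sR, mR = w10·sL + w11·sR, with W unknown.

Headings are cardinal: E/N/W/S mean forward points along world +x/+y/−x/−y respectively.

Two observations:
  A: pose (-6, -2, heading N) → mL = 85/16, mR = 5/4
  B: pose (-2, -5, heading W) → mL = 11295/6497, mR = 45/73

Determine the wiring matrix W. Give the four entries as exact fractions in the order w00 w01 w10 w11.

obs A: pose=(-6,-2,N) → sL=45/8, sR=5/2, mL=85/16, mR=5/4
obs B: pose=(-2,-5,W) → sL=90/89, sR=90/73, mL=11295/6497, mR=45/73
sensor matrix S = [[45/8, 5/2], [90/89, 90/73]]; det S = 114525/25988
solve [mL_A; mL_B] = S·[w00; w01] and [mR_A; mR_B] = S·[w10; w11]:
  w00 = 1/2, w01 = 1, w10 = 0, w11 = 1/2

1/2 1 0 1/2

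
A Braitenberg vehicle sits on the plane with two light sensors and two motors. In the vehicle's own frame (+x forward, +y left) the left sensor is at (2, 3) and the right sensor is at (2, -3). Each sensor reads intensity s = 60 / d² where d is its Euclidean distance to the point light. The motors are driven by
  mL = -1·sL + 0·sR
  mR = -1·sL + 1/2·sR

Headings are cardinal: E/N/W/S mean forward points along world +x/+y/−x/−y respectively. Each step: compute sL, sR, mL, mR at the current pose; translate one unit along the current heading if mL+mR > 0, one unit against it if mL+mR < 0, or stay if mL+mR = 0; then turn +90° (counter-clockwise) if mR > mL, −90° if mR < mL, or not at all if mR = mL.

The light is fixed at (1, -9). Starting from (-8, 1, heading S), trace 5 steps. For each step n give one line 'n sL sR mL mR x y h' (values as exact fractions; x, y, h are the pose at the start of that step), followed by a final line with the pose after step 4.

0 3/5 15/52 -3/5 -237/520 -8 1 S
1 12/49 60/113 -12/49 114/5537 -8 2 E
2 30/169 30/109 -30/169 -735/18421 -9 2 N
3 60/193 60/313 -60/193 -12990/60409 -9 1 W
4 3/5 15/52 -3/5 -237/520 -8 1 S
final -8 2 E

n=0: pose=(-8,1,S); sL=3/5, sR=15/52; mL=-3/5, mR=-237/520; mL+mR=-549/520 → advance -1; mR−mL=15/104 → turn +1·90°
n=1: pose=(-8,2,E); sL=12/49, sR=60/113; mL=-12/49, mR=114/5537; mL+mR=-1242/5537 → advance -1; mR−mL=30/113 → turn +1·90°
n=2: pose=(-9,2,N); sL=30/169, sR=30/109; mL=-30/169, mR=-735/18421; mL+mR=-4005/18421 → advance -1; mR−mL=15/109 → turn +1·90°
n=3: pose=(-9,1,W); sL=60/193, sR=60/313; mL=-60/193, mR=-12990/60409; mL+mR=-31770/60409 → advance -1; mR−mL=30/313 → turn +1·90°
n=4: pose=(-8,1,S); sL=3/5, sR=15/52; mL=-3/5, mR=-237/520; mL+mR=-549/520 → advance -1; mR−mL=15/104 → turn +1·90°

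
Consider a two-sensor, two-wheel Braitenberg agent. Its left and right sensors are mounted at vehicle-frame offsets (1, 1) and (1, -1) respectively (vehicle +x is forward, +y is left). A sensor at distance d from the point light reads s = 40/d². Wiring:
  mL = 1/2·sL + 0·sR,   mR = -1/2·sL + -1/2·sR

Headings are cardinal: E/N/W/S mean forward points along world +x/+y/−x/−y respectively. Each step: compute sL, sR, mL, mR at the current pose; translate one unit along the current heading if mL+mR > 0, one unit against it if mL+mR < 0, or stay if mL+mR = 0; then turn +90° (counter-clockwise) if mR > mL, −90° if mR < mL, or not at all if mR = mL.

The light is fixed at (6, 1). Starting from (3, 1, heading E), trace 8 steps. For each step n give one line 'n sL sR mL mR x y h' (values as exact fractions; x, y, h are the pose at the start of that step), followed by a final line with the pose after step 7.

n=0: pose=(3,1,E); sL=8, sR=8; mL=4, mR=-8; mL+mR=-4 → advance -1; mR−mL=-12 → turn -1·90°
n=1: pose=(2,1,S); sL=4, sR=20/13; mL=2, mR=-36/13; mL+mR=-10/13 → advance -1; mR−mL=-62/13 → turn -1·90°
n=2: pose=(2,2,W); sL=8/5, sR=40/29; mL=4/5, mR=-216/145; mL+mR=-20/29 → advance -1; mR−mL=-332/145 → turn -1·90°
n=3: pose=(3,2,N); sL=2, sR=5; mL=1, mR=-7/2; mL+mR=-5/2 → advance -1; mR−mL=-9/2 → turn -1·90°
n=4: pose=(3,1,E); sL=8, sR=8; mL=4, mR=-8; mL+mR=-4 → advance -1; mR−mL=-12 → turn -1·90°
n=5: pose=(2,1,S); sL=4, sR=20/13; mL=2, mR=-36/13; mL+mR=-10/13 → advance -1; mR−mL=-62/13 → turn -1·90°
n=6: pose=(2,2,W); sL=8/5, sR=40/29; mL=4/5, mR=-216/145; mL+mR=-20/29 → advance -1; mR−mL=-332/145 → turn -1·90°
n=7: pose=(3,2,N); sL=2, sR=5; mL=1, mR=-7/2; mL+mR=-5/2 → advance -1; mR−mL=-9/2 → turn -1·90°

0 8 8 4 -8 3 1 E
1 4 20/13 2 -36/13 2 1 S
2 8/5 40/29 4/5 -216/145 2 2 W
3 2 5 1 -7/2 3 2 N
4 8 8 4 -8 3 1 E
5 4 20/13 2 -36/13 2 1 S
6 8/5 40/29 4/5 -216/145 2 2 W
7 2 5 1 -7/2 3 2 N
final 3 1 E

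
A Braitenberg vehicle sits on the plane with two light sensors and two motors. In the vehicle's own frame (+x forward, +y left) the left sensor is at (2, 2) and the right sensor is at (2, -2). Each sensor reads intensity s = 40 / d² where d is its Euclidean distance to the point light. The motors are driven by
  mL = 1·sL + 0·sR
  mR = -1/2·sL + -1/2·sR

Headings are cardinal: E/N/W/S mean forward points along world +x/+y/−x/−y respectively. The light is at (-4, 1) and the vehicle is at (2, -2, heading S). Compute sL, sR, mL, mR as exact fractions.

40/89 40/41 40/89 -2600/3649

left sensor world pos  = (4, -4); dL² = 89
right sensor world pos = (0, -4); dR² = 41
sL = 40/89 = 40/89
sR = 40/41 = 40/41
mL = 1·sL + 0·sR = 40/89
mR = -1/2·sL + -1/2·sR = -2600/3649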